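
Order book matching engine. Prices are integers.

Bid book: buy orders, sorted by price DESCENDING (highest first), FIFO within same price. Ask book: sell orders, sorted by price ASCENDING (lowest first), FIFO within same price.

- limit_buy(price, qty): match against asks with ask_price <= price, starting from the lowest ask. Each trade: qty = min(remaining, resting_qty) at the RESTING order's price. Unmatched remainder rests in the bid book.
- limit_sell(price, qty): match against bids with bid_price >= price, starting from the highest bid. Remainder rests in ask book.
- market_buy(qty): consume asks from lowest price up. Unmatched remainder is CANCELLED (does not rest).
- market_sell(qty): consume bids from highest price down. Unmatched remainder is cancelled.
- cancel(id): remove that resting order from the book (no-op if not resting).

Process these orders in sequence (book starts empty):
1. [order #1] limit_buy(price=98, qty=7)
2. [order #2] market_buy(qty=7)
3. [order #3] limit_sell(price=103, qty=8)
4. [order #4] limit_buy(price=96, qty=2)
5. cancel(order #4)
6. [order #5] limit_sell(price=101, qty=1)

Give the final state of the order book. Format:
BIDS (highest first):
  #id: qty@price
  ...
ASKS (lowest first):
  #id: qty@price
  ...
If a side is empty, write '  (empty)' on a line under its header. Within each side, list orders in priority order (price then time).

Answer: BIDS (highest first):
  #1: 7@98
ASKS (lowest first):
  #5: 1@101
  #3: 8@103

Derivation:
After op 1 [order #1] limit_buy(price=98, qty=7): fills=none; bids=[#1:7@98] asks=[-]
After op 2 [order #2] market_buy(qty=7): fills=none; bids=[#1:7@98] asks=[-]
After op 3 [order #3] limit_sell(price=103, qty=8): fills=none; bids=[#1:7@98] asks=[#3:8@103]
After op 4 [order #4] limit_buy(price=96, qty=2): fills=none; bids=[#1:7@98 #4:2@96] asks=[#3:8@103]
After op 5 cancel(order #4): fills=none; bids=[#1:7@98] asks=[#3:8@103]
After op 6 [order #5] limit_sell(price=101, qty=1): fills=none; bids=[#1:7@98] asks=[#5:1@101 #3:8@103]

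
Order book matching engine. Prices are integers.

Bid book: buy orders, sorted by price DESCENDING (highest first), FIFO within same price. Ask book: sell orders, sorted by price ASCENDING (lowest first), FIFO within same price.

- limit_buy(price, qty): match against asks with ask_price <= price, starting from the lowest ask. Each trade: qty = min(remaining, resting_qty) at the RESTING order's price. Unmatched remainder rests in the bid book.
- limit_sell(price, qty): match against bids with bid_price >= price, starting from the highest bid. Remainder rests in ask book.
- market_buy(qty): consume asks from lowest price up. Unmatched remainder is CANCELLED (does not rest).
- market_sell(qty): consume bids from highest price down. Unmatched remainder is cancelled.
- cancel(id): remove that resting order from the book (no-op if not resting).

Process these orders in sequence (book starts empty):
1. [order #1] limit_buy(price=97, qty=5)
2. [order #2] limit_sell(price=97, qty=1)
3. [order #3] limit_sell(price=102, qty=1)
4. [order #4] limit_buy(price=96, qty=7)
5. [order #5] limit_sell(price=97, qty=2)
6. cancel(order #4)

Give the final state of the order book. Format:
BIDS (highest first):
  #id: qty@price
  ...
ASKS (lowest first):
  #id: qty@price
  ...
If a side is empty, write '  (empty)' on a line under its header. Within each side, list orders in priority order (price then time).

Answer: BIDS (highest first):
  #1: 2@97
ASKS (lowest first):
  #3: 1@102

Derivation:
After op 1 [order #1] limit_buy(price=97, qty=5): fills=none; bids=[#1:5@97] asks=[-]
After op 2 [order #2] limit_sell(price=97, qty=1): fills=#1x#2:1@97; bids=[#1:4@97] asks=[-]
After op 3 [order #3] limit_sell(price=102, qty=1): fills=none; bids=[#1:4@97] asks=[#3:1@102]
After op 4 [order #4] limit_buy(price=96, qty=7): fills=none; bids=[#1:4@97 #4:7@96] asks=[#3:1@102]
After op 5 [order #5] limit_sell(price=97, qty=2): fills=#1x#5:2@97; bids=[#1:2@97 #4:7@96] asks=[#3:1@102]
After op 6 cancel(order #4): fills=none; bids=[#1:2@97] asks=[#3:1@102]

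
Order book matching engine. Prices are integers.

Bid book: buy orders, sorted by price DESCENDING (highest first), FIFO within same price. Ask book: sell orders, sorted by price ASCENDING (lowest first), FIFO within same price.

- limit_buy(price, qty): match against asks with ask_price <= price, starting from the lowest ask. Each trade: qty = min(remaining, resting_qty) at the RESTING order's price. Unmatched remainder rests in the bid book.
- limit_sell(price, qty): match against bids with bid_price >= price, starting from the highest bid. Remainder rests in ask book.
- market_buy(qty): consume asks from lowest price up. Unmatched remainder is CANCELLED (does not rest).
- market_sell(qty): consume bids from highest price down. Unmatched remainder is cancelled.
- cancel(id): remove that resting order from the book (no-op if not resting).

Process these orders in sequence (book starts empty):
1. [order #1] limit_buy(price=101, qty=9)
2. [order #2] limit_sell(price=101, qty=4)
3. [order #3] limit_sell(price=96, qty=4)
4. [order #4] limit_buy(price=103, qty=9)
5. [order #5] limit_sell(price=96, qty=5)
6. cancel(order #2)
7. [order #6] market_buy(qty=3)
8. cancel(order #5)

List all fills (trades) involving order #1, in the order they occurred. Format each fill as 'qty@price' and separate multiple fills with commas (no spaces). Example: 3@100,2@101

Answer: 4@101,4@101

Derivation:
After op 1 [order #1] limit_buy(price=101, qty=9): fills=none; bids=[#1:9@101] asks=[-]
After op 2 [order #2] limit_sell(price=101, qty=4): fills=#1x#2:4@101; bids=[#1:5@101] asks=[-]
After op 3 [order #3] limit_sell(price=96, qty=4): fills=#1x#3:4@101; bids=[#1:1@101] asks=[-]
After op 4 [order #4] limit_buy(price=103, qty=9): fills=none; bids=[#4:9@103 #1:1@101] asks=[-]
After op 5 [order #5] limit_sell(price=96, qty=5): fills=#4x#5:5@103; bids=[#4:4@103 #1:1@101] asks=[-]
After op 6 cancel(order #2): fills=none; bids=[#4:4@103 #1:1@101] asks=[-]
After op 7 [order #6] market_buy(qty=3): fills=none; bids=[#4:4@103 #1:1@101] asks=[-]
After op 8 cancel(order #5): fills=none; bids=[#4:4@103 #1:1@101] asks=[-]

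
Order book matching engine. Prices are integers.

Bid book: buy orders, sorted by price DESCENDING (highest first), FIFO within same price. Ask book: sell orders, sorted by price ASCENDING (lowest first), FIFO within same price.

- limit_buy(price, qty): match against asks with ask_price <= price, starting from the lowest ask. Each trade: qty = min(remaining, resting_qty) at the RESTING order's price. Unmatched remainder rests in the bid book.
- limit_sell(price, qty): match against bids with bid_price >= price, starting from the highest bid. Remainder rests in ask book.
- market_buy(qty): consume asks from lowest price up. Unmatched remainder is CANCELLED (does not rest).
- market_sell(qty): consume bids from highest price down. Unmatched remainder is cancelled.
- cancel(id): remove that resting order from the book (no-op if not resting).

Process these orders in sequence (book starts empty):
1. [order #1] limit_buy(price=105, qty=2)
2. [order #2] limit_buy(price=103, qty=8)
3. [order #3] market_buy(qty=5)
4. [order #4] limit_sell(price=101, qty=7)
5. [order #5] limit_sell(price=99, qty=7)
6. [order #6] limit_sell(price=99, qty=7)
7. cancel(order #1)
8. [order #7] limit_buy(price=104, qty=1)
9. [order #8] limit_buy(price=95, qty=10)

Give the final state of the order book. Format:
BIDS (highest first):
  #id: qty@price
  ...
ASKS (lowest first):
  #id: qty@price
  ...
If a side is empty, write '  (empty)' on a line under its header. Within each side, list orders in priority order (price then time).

After op 1 [order #1] limit_buy(price=105, qty=2): fills=none; bids=[#1:2@105] asks=[-]
After op 2 [order #2] limit_buy(price=103, qty=8): fills=none; bids=[#1:2@105 #2:8@103] asks=[-]
After op 3 [order #3] market_buy(qty=5): fills=none; bids=[#1:2@105 #2:8@103] asks=[-]
After op 4 [order #4] limit_sell(price=101, qty=7): fills=#1x#4:2@105 #2x#4:5@103; bids=[#2:3@103] asks=[-]
After op 5 [order #5] limit_sell(price=99, qty=7): fills=#2x#5:3@103; bids=[-] asks=[#5:4@99]
After op 6 [order #6] limit_sell(price=99, qty=7): fills=none; bids=[-] asks=[#5:4@99 #6:7@99]
After op 7 cancel(order #1): fills=none; bids=[-] asks=[#5:4@99 #6:7@99]
After op 8 [order #7] limit_buy(price=104, qty=1): fills=#7x#5:1@99; bids=[-] asks=[#5:3@99 #6:7@99]
After op 9 [order #8] limit_buy(price=95, qty=10): fills=none; bids=[#8:10@95] asks=[#5:3@99 #6:7@99]

Answer: BIDS (highest first):
  #8: 10@95
ASKS (lowest first):
  #5: 3@99
  #6: 7@99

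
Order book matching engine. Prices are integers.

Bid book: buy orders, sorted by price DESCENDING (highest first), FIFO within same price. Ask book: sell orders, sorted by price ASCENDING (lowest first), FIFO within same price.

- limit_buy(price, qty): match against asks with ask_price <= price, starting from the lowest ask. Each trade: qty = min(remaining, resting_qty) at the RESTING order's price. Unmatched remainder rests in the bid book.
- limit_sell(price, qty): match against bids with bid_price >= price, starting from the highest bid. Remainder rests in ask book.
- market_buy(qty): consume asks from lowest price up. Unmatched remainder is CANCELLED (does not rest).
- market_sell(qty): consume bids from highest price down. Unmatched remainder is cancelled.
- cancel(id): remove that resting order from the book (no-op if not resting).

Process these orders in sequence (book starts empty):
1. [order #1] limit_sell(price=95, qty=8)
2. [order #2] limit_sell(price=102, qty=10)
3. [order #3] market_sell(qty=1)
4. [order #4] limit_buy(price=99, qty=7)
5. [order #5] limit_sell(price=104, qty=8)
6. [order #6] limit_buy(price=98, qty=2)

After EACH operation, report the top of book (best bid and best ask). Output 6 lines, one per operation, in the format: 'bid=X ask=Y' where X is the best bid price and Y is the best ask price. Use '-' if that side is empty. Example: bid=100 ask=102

Answer: bid=- ask=95
bid=- ask=95
bid=- ask=95
bid=- ask=95
bid=- ask=95
bid=98 ask=102

Derivation:
After op 1 [order #1] limit_sell(price=95, qty=8): fills=none; bids=[-] asks=[#1:8@95]
After op 2 [order #2] limit_sell(price=102, qty=10): fills=none; bids=[-] asks=[#1:8@95 #2:10@102]
After op 3 [order #3] market_sell(qty=1): fills=none; bids=[-] asks=[#1:8@95 #2:10@102]
After op 4 [order #4] limit_buy(price=99, qty=7): fills=#4x#1:7@95; bids=[-] asks=[#1:1@95 #2:10@102]
After op 5 [order #5] limit_sell(price=104, qty=8): fills=none; bids=[-] asks=[#1:1@95 #2:10@102 #5:8@104]
After op 6 [order #6] limit_buy(price=98, qty=2): fills=#6x#1:1@95; bids=[#6:1@98] asks=[#2:10@102 #5:8@104]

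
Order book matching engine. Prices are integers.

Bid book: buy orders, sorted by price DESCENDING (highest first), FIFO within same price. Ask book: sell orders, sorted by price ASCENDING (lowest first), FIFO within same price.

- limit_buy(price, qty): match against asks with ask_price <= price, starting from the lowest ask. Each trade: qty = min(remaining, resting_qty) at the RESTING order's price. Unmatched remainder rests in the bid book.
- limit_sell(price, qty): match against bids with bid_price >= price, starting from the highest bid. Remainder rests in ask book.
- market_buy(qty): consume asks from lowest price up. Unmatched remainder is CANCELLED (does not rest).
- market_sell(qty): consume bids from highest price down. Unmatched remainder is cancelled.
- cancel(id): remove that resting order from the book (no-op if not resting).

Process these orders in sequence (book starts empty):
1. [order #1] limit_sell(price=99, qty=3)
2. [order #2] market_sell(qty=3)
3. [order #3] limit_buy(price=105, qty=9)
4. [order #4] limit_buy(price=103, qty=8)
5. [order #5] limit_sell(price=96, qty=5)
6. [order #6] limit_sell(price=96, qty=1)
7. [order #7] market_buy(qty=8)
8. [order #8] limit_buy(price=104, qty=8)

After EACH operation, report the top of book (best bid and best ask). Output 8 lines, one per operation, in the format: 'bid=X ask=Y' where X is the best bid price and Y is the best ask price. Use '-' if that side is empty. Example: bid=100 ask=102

After op 1 [order #1] limit_sell(price=99, qty=3): fills=none; bids=[-] asks=[#1:3@99]
After op 2 [order #2] market_sell(qty=3): fills=none; bids=[-] asks=[#1:3@99]
After op 3 [order #3] limit_buy(price=105, qty=9): fills=#3x#1:3@99; bids=[#3:6@105] asks=[-]
After op 4 [order #4] limit_buy(price=103, qty=8): fills=none; bids=[#3:6@105 #4:8@103] asks=[-]
After op 5 [order #5] limit_sell(price=96, qty=5): fills=#3x#5:5@105; bids=[#3:1@105 #4:8@103] asks=[-]
After op 6 [order #6] limit_sell(price=96, qty=1): fills=#3x#6:1@105; bids=[#4:8@103] asks=[-]
After op 7 [order #7] market_buy(qty=8): fills=none; bids=[#4:8@103] asks=[-]
After op 8 [order #8] limit_buy(price=104, qty=8): fills=none; bids=[#8:8@104 #4:8@103] asks=[-]

Answer: bid=- ask=99
bid=- ask=99
bid=105 ask=-
bid=105 ask=-
bid=105 ask=-
bid=103 ask=-
bid=103 ask=-
bid=104 ask=-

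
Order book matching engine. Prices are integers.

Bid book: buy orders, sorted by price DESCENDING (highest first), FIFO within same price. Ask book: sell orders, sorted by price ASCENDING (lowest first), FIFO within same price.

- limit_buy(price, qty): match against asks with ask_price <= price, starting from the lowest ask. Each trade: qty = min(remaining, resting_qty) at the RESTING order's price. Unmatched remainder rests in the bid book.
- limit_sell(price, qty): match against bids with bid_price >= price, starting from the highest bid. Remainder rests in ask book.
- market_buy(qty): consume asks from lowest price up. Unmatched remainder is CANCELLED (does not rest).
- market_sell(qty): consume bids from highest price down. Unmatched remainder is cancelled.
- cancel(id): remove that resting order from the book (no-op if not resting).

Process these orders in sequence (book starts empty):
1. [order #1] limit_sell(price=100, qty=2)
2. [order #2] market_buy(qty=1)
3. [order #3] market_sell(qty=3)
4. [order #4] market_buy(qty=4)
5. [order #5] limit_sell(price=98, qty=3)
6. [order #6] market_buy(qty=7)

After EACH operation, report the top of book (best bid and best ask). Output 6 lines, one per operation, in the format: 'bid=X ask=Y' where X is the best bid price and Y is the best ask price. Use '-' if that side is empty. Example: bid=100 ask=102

Answer: bid=- ask=100
bid=- ask=100
bid=- ask=100
bid=- ask=-
bid=- ask=98
bid=- ask=-

Derivation:
After op 1 [order #1] limit_sell(price=100, qty=2): fills=none; bids=[-] asks=[#1:2@100]
After op 2 [order #2] market_buy(qty=1): fills=#2x#1:1@100; bids=[-] asks=[#1:1@100]
After op 3 [order #3] market_sell(qty=3): fills=none; bids=[-] asks=[#1:1@100]
After op 4 [order #4] market_buy(qty=4): fills=#4x#1:1@100; bids=[-] asks=[-]
After op 5 [order #5] limit_sell(price=98, qty=3): fills=none; bids=[-] asks=[#5:3@98]
After op 6 [order #6] market_buy(qty=7): fills=#6x#5:3@98; bids=[-] asks=[-]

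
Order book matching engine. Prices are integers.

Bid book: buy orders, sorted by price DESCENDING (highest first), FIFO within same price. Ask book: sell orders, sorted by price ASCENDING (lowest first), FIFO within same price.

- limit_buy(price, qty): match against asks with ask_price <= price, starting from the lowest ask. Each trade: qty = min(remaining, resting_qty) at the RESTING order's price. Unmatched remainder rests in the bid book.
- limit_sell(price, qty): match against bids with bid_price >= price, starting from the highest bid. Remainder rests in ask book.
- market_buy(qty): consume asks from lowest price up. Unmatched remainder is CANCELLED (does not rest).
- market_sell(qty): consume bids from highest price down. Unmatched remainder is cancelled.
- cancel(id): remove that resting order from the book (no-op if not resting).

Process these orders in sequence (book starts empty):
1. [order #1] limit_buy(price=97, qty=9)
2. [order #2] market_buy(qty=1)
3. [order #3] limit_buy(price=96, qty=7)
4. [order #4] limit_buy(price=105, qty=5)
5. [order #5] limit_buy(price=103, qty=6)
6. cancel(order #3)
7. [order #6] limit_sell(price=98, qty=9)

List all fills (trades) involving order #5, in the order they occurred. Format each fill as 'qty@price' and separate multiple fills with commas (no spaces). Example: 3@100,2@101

Answer: 4@103

Derivation:
After op 1 [order #1] limit_buy(price=97, qty=9): fills=none; bids=[#1:9@97] asks=[-]
After op 2 [order #2] market_buy(qty=1): fills=none; bids=[#1:9@97] asks=[-]
After op 3 [order #3] limit_buy(price=96, qty=7): fills=none; bids=[#1:9@97 #3:7@96] asks=[-]
After op 4 [order #4] limit_buy(price=105, qty=5): fills=none; bids=[#4:5@105 #1:9@97 #3:7@96] asks=[-]
After op 5 [order #5] limit_buy(price=103, qty=6): fills=none; bids=[#4:5@105 #5:6@103 #1:9@97 #3:7@96] asks=[-]
After op 6 cancel(order #3): fills=none; bids=[#4:5@105 #5:6@103 #1:9@97] asks=[-]
After op 7 [order #6] limit_sell(price=98, qty=9): fills=#4x#6:5@105 #5x#6:4@103; bids=[#5:2@103 #1:9@97] asks=[-]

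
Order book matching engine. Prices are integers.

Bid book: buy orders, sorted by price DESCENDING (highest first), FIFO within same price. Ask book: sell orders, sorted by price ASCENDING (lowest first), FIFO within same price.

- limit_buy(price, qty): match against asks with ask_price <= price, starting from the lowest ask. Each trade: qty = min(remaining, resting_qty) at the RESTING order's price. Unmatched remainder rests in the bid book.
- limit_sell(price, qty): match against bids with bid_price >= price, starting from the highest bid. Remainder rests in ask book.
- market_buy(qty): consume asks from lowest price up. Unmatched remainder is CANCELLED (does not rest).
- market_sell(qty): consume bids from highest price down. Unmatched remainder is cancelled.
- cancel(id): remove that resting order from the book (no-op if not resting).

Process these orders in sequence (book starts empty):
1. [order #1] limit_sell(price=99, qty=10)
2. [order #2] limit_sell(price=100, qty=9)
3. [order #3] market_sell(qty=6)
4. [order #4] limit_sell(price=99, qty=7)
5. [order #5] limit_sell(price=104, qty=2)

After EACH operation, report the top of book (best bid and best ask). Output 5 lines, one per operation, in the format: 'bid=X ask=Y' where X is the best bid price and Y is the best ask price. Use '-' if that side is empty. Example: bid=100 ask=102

After op 1 [order #1] limit_sell(price=99, qty=10): fills=none; bids=[-] asks=[#1:10@99]
After op 2 [order #2] limit_sell(price=100, qty=9): fills=none; bids=[-] asks=[#1:10@99 #2:9@100]
After op 3 [order #3] market_sell(qty=6): fills=none; bids=[-] asks=[#1:10@99 #2:9@100]
After op 4 [order #4] limit_sell(price=99, qty=7): fills=none; bids=[-] asks=[#1:10@99 #4:7@99 #2:9@100]
After op 5 [order #5] limit_sell(price=104, qty=2): fills=none; bids=[-] asks=[#1:10@99 #4:7@99 #2:9@100 #5:2@104]

Answer: bid=- ask=99
bid=- ask=99
bid=- ask=99
bid=- ask=99
bid=- ask=99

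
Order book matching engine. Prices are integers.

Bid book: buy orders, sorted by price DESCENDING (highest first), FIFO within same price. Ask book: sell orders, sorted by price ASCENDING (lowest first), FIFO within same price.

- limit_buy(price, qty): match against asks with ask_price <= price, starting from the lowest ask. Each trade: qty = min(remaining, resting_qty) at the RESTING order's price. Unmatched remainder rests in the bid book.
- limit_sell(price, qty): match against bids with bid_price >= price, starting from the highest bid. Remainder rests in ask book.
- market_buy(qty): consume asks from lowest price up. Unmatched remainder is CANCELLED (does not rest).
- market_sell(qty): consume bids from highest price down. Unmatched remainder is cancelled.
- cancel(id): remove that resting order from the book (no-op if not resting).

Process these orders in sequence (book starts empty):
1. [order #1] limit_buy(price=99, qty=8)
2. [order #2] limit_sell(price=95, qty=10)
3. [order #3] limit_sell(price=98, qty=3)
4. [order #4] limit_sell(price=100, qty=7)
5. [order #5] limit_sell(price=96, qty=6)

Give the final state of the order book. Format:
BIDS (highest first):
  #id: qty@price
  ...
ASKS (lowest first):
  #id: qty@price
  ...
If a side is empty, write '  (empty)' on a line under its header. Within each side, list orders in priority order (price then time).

After op 1 [order #1] limit_buy(price=99, qty=8): fills=none; bids=[#1:8@99] asks=[-]
After op 2 [order #2] limit_sell(price=95, qty=10): fills=#1x#2:8@99; bids=[-] asks=[#2:2@95]
After op 3 [order #3] limit_sell(price=98, qty=3): fills=none; bids=[-] asks=[#2:2@95 #3:3@98]
After op 4 [order #4] limit_sell(price=100, qty=7): fills=none; bids=[-] asks=[#2:2@95 #3:3@98 #4:7@100]
After op 5 [order #5] limit_sell(price=96, qty=6): fills=none; bids=[-] asks=[#2:2@95 #5:6@96 #3:3@98 #4:7@100]

Answer: BIDS (highest first):
  (empty)
ASKS (lowest first):
  #2: 2@95
  #5: 6@96
  #3: 3@98
  #4: 7@100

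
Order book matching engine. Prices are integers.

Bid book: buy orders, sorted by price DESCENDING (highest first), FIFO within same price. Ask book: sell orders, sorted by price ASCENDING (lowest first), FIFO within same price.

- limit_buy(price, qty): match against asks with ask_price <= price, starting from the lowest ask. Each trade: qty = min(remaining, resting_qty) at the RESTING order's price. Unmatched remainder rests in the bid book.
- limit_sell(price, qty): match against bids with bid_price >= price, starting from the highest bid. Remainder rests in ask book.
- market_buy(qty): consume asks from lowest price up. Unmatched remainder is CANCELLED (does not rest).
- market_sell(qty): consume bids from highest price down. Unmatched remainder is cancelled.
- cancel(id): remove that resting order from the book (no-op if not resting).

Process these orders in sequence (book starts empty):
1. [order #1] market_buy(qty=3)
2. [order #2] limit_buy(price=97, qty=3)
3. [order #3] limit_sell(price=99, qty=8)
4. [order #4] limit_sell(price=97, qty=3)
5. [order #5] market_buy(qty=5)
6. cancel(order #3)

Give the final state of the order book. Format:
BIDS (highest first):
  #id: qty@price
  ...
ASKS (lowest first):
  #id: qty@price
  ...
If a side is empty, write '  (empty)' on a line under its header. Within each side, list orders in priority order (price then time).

After op 1 [order #1] market_buy(qty=3): fills=none; bids=[-] asks=[-]
After op 2 [order #2] limit_buy(price=97, qty=3): fills=none; bids=[#2:3@97] asks=[-]
After op 3 [order #3] limit_sell(price=99, qty=8): fills=none; bids=[#2:3@97] asks=[#3:8@99]
After op 4 [order #4] limit_sell(price=97, qty=3): fills=#2x#4:3@97; bids=[-] asks=[#3:8@99]
After op 5 [order #5] market_buy(qty=5): fills=#5x#3:5@99; bids=[-] asks=[#3:3@99]
After op 6 cancel(order #3): fills=none; bids=[-] asks=[-]

Answer: BIDS (highest first):
  (empty)
ASKS (lowest first):
  (empty)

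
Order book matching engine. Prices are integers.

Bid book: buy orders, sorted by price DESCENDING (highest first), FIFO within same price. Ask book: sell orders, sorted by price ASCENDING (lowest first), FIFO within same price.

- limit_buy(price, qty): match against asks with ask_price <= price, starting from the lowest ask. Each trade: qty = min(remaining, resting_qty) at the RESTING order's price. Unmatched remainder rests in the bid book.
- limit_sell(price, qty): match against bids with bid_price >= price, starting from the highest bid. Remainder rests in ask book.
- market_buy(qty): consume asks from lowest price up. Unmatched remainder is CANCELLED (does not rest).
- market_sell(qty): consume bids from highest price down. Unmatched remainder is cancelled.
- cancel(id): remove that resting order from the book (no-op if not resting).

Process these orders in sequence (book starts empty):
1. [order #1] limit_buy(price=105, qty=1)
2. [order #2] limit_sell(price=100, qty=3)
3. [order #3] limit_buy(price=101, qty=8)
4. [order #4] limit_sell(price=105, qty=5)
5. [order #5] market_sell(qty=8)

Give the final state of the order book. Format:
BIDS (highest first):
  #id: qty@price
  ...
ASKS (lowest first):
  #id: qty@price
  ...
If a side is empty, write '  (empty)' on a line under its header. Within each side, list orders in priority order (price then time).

Answer: BIDS (highest first):
  (empty)
ASKS (lowest first):
  #4: 5@105

Derivation:
After op 1 [order #1] limit_buy(price=105, qty=1): fills=none; bids=[#1:1@105] asks=[-]
After op 2 [order #2] limit_sell(price=100, qty=3): fills=#1x#2:1@105; bids=[-] asks=[#2:2@100]
After op 3 [order #3] limit_buy(price=101, qty=8): fills=#3x#2:2@100; bids=[#3:6@101] asks=[-]
After op 4 [order #4] limit_sell(price=105, qty=5): fills=none; bids=[#3:6@101] asks=[#4:5@105]
After op 5 [order #5] market_sell(qty=8): fills=#3x#5:6@101; bids=[-] asks=[#4:5@105]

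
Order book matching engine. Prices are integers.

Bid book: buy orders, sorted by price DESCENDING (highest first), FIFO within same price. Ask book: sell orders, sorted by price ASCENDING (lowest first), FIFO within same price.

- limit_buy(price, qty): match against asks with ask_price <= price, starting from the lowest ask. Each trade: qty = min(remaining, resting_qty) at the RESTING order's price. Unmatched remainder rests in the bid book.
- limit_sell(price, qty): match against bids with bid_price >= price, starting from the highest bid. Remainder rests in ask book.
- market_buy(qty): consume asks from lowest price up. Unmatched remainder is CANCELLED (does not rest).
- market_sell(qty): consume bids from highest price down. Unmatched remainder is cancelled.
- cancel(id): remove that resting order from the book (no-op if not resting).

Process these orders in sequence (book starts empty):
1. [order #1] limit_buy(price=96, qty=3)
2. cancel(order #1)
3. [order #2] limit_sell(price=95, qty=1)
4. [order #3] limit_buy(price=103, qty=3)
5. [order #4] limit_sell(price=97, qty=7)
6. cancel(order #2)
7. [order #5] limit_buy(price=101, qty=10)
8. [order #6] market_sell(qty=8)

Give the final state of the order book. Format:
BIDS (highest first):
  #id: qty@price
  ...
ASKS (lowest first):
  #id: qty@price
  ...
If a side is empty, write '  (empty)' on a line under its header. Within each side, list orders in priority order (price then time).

Answer: BIDS (highest first):
  (empty)
ASKS (lowest first):
  (empty)

Derivation:
After op 1 [order #1] limit_buy(price=96, qty=3): fills=none; bids=[#1:3@96] asks=[-]
After op 2 cancel(order #1): fills=none; bids=[-] asks=[-]
After op 3 [order #2] limit_sell(price=95, qty=1): fills=none; bids=[-] asks=[#2:1@95]
After op 4 [order #3] limit_buy(price=103, qty=3): fills=#3x#2:1@95; bids=[#3:2@103] asks=[-]
After op 5 [order #4] limit_sell(price=97, qty=7): fills=#3x#4:2@103; bids=[-] asks=[#4:5@97]
After op 6 cancel(order #2): fills=none; bids=[-] asks=[#4:5@97]
After op 7 [order #5] limit_buy(price=101, qty=10): fills=#5x#4:5@97; bids=[#5:5@101] asks=[-]
After op 8 [order #6] market_sell(qty=8): fills=#5x#6:5@101; bids=[-] asks=[-]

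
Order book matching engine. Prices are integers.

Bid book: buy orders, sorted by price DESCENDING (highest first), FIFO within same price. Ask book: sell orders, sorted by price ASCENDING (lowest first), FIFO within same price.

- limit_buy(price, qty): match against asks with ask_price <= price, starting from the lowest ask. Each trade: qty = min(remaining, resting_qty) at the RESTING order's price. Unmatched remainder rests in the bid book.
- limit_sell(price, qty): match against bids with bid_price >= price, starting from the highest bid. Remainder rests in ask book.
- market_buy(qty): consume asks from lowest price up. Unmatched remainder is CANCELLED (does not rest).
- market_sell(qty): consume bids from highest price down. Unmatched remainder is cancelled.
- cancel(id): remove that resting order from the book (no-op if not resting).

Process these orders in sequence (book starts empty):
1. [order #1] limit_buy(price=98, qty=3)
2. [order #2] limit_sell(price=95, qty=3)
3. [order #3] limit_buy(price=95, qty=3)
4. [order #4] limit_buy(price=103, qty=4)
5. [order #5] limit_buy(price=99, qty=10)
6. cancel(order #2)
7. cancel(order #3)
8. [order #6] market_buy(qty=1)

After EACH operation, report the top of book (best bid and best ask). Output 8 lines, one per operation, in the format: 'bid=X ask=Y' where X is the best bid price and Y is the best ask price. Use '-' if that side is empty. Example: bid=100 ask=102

Answer: bid=98 ask=-
bid=- ask=-
bid=95 ask=-
bid=103 ask=-
bid=103 ask=-
bid=103 ask=-
bid=103 ask=-
bid=103 ask=-

Derivation:
After op 1 [order #1] limit_buy(price=98, qty=3): fills=none; bids=[#1:3@98] asks=[-]
After op 2 [order #2] limit_sell(price=95, qty=3): fills=#1x#2:3@98; bids=[-] asks=[-]
After op 3 [order #3] limit_buy(price=95, qty=3): fills=none; bids=[#3:3@95] asks=[-]
After op 4 [order #4] limit_buy(price=103, qty=4): fills=none; bids=[#4:4@103 #3:3@95] asks=[-]
After op 5 [order #5] limit_buy(price=99, qty=10): fills=none; bids=[#4:4@103 #5:10@99 #3:3@95] asks=[-]
After op 6 cancel(order #2): fills=none; bids=[#4:4@103 #5:10@99 #3:3@95] asks=[-]
After op 7 cancel(order #3): fills=none; bids=[#4:4@103 #5:10@99] asks=[-]
After op 8 [order #6] market_buy(qty=1): fills=none; bids=[#4:4@103 #5:10@99] asks=[-]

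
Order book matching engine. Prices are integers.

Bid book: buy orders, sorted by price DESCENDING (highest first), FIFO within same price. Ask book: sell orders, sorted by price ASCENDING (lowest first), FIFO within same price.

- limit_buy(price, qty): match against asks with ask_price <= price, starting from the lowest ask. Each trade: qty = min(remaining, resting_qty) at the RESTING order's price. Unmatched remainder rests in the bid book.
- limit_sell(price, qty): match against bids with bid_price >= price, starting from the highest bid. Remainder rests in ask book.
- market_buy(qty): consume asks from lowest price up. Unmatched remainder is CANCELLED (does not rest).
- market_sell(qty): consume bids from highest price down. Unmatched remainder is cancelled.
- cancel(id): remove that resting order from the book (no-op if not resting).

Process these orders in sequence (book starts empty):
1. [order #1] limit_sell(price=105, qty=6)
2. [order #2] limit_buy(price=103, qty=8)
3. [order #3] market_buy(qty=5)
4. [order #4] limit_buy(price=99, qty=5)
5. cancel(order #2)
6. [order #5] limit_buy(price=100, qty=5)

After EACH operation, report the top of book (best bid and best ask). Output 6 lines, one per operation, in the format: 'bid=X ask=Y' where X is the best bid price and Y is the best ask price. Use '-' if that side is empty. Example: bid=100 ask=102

Answer: bid=- ask=105
bid=103 ask=105
bid=103 ask=105
bid=103 ask=105
bid=99 ask=105
bid=100 ask=105

Derivation:
After op 1 [order #1] limit_sell(price=105, qty=6): fills=none; bids=[-] asks=[#1:6@105]
After op 2 [order #2] limit_buy(price=103, qty=8): fills=none; bids=[#2:8@103] asks=[#1:6@105]
After op 3 [order #3] market_buy(qty=5): fills=#3x#1:5@105; bids=[#2:8@103] asks=[#1:1@105]
After op 4 [order #4] limit_buy(price=99, qty=5): fills=none; bids=[#2:8@103 #4:5@99] asks=[#1:1@105]
After op 5 cancel(order #2): fills=none; bids=[#4:5@99] asks=[#1:1@105]
After op 6 [order #5] limit_buy(price=100, qty=5): fills=none; bids=[#5:5@100 #4:5@99] asks=[#1:1@105]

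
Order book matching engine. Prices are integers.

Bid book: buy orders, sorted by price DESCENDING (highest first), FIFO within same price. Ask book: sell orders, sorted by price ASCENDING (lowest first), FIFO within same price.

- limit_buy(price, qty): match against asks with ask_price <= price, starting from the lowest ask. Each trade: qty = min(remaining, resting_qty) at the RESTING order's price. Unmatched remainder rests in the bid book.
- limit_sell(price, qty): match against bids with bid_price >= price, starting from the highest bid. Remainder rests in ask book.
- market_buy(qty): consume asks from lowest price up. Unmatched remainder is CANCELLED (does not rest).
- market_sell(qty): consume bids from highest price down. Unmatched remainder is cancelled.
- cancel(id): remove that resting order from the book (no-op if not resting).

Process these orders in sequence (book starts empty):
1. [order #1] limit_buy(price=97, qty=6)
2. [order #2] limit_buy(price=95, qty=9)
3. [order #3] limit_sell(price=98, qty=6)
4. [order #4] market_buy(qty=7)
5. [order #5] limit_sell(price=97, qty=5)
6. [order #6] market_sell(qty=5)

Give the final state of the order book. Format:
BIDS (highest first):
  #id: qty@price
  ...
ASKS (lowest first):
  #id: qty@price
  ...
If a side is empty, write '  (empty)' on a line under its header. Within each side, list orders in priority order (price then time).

Answer: BIDS (highest first):
  #2: 5@95
ASKS (lowest first):
  (empty)

Derivation:
After op 1 [order #1] limit_buy(price=97, qty=6): fills=none; bids=[#1:6@97] asks=[-]
After op 2 [order #2] limit_buy(price=95, qty=9): fills=none; bids=[#1:6@97 #2:9@95] asks=[-]
After op 3 [order #3] limit_sell(price=98, qty=6): fills=none; bids=[#1:6@97 #2:9@95] asks=[#3:6@98]
After op 4 [order #4] market_buy(qty=7): fills=#4x#3:6@98; bids=[#1:6@97 #2:9@95] asks=[-]
After op 5 [order #5] limit_sell(price=97, qty=5): fills=#1x#5:5@97; bids=[#1:1@97 #2:9@95] asks=[-]
After op 6 [order #6] market_sell(qty=5): fills=#1x#6:1@97 #2x#6:4@95; bids=[#2:5@95] asks=[-]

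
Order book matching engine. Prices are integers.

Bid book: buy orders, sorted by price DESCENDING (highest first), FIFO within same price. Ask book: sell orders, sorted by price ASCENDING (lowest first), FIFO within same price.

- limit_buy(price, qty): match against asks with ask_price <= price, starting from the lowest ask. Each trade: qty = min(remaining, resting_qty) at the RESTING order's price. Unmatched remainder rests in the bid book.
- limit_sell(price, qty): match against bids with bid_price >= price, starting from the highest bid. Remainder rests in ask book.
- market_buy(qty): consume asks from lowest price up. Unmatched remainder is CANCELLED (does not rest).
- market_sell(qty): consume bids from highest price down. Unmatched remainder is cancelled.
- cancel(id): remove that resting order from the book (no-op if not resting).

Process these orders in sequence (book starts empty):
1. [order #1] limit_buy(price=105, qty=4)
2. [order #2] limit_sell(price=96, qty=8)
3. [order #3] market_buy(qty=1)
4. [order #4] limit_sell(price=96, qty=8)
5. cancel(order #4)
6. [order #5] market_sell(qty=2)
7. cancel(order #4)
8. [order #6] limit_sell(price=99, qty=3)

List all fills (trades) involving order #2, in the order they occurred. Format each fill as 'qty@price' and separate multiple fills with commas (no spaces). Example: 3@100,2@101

After op 1 [order #1] limit_buy(price=105, qty=4): fills=none; bids=[#1:4@105] asks=[-]
After op 2 [order #2] limit_sell(price=96, qty=8): fills=#1x#2:4@105; bids=[-] asks=[#2:4@96]
After op 3 [order #3] market_buy(qty=1): fills=#3x#2:1@96; bids=[-] asks=[#2:3@96]
After op 4 [order #4] limit_sell(price=96, qty=8): fills=none; bids=[-] asks=[#2:3@96 #4:8@96]
After op 5 cancel(order #4): fills=none; bids=[-] asks=[#2:3@96]
After op 6 [order #5] market_sell(qty=2): fills=none; bids=[-] asks=[#2:3@96]
After op 7 cancel(order #4): fills=none; bids=[-] asks=[#2:3@96]
After op 8 [order #6] limit_sell(price=99, qty=3): fills=none; bids=[-] asks=[#2:3@96 #6:3@99]

Answer: 4@105,1@96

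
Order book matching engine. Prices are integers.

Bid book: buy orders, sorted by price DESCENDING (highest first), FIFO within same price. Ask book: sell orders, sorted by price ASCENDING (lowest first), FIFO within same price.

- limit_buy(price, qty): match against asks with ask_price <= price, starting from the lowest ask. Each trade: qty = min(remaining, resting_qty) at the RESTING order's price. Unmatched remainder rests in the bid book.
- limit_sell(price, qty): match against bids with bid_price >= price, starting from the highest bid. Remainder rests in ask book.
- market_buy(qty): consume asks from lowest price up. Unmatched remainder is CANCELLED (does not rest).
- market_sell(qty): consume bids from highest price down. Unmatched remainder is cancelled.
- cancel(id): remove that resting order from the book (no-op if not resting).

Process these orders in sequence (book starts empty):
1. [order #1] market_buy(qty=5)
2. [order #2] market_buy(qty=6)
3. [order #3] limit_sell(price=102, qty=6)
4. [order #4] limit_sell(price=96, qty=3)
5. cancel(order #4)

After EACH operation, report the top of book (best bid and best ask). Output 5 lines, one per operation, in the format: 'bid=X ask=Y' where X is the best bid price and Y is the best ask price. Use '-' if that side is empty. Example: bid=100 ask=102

After op 1 [order #1] market_buy(qty=5): fills=none; bids=[-] asks=[-]
After op 2 [order #2] market_buy(qty=6): fills=none; bids=[-] asks=[-]
After op 3 [order #3] limit_sell(price=102, qty=6): fills=none; bids=[-] asks=[#3:6@102]
After op 4 [order #4] limit_sell(price=96, qty=3): fills=none; bids=[-] asks=[#4:3@96 #3:6@102]
After op 5 cancel(order #4): fills=none; bids=[-] asks=[#3:6@102]

Answer: bid=- ask=-
bid=- ask=-
bid=- ask=102
bid=- ask=96
bid=- ask=102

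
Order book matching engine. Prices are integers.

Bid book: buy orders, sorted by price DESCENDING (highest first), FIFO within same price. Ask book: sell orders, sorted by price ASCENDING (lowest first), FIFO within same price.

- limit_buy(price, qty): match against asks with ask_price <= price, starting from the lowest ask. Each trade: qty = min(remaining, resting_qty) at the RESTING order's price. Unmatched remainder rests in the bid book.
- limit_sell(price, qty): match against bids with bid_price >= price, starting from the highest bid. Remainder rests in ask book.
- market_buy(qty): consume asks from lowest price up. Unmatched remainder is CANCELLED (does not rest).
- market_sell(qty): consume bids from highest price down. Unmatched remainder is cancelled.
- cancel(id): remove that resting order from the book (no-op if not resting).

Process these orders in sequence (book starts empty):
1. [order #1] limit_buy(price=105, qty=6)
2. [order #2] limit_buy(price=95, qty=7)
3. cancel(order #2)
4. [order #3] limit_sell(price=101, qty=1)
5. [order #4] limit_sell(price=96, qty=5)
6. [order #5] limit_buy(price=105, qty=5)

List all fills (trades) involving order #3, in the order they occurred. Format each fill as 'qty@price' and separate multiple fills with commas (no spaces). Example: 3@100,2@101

After op 1 [order #1] limit_buy(price=105, qty=6): fills=none; bids=[#1:6@105] asks=[-]
After op 2 [order #2] limit_buy(price=95, qty=7): fills=none; bids=[#1:6@105 #2:7@95] asks=[-]
After op 3 cancel(order #2): fills=none; bids=[#1:6@105] asks=[-]
After op 4 [order #3] limit_sell(price=101, qty=1): fills=#1x#3:1@105; bids=[#1:5@105] asks=[-]
After op 5 [order #4] limit_sell(price=96, qty=5): fills=#1x#4:5@105; bids=[-] asks=[-]
After op 6 [order #5] limit_buy(price=105, qty=5): fills=none; bids=[#5:5@105] asks=[-]

Answer: 1@105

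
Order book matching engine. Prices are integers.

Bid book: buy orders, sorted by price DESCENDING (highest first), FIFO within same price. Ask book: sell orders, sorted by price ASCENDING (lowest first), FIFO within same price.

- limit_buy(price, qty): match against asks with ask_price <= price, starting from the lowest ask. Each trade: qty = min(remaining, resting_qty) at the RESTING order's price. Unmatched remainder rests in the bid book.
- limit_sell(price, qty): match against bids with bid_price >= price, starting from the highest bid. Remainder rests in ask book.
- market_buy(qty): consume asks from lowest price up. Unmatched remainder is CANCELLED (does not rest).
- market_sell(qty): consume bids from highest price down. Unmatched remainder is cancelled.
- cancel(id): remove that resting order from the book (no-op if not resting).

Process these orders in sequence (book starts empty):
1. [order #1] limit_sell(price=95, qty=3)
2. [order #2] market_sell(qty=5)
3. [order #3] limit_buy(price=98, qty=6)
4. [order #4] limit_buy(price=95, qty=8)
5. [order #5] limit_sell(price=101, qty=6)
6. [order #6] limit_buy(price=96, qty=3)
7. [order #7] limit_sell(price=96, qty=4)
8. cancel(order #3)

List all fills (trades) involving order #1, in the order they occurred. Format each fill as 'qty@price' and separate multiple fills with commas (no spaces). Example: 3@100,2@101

Answer: 3@95

Derivation:
After op 1 [order #1] limit_sell(price=95, qty=3): fills=none; bids=[-] asks=[#1:3@95]
After op 2 [order #2] market_sell(qty=5): fills=none; bids=[-] asks=[#1:3@95]
After op 3 [order #3] limit_buy(price=98, qty=6): fills=#3x#1:3@95; bids=[#3:3@98] asks=[-]
After op 4 [order #4] limit_buy(price=95, qty=8): fills=none; bids=[#3:3@98 #4:8@95] asks=[-]
After op 5 [order #5] limit_sell(price=101, qty=6): fills=none; bids=[#3:3@98 #4:8@95] asks=[#5:6@101]
After op 6 [order #6] limit_buy(price=96, qty=3): fills=none; bids=[#3:3@98 #6:3@96 #4:8@95] asks=[#5:6@101]
After op 7 [order #7] limit_sell(price=96, qty=4): fills=#3x#7:3@98 #6x#7:1@96; bids=[#6:2@96 #4:8@95] asks=[#5:6@101]
After op 8 cancel(order #3): fills=none; bids=[#6:2@96 #4:8@95] asks=[#5:6@101]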